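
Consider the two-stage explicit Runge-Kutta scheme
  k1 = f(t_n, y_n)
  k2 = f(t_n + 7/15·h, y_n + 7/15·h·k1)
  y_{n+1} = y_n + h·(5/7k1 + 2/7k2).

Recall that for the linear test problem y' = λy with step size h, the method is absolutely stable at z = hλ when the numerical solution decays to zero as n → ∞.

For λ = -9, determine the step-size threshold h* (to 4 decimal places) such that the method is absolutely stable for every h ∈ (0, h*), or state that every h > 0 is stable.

Test eqn y'=λy, z=hλ:
  k1=λy_n ⇒ h·k1=z·y_n;  k2=λ(1+7/15z)y_n ⇒ h·k2=z(1+7/15z)y_n
  y_{n+1}/y_n = 1 + 5/7z + 2/7z(1+7/15z) = 1 + z + 2/15z²
  Hence R(z) = 1 + z + 2/15z².

Need |R(x)|<1, x<0.
x=-1.56: |R|=0.2355
R=1: x+2/15x²=0 ⇒ x=−15/2=-7.5000; min R=1−1/(4·2/15)=-0.8750>−1
Confirm numerically:
  x=-7.179: |R|=0.69274 <1
  x=-6.064: |R|=0.16105 <1
  x=-6.032: |R|=0.18066 <1
  x=-7.943: |R|=1.46917 >1
  x=-7.840: |R|=1.35541 >1
  x=-7.604: |R|=1.10544 >1
Interval (-7.5000, 0).

(-7.5000,0); λ=-9 ⇒ h* = (15/2)/9 = 0.8333.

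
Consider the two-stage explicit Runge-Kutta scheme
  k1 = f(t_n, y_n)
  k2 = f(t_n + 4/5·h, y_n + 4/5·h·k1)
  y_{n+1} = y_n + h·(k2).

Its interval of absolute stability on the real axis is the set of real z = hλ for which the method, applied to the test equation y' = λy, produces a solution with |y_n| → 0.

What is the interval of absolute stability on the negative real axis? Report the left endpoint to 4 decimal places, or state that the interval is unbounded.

(-1.2500, 0).

Set f=λy, z=hλ:
  k1=λy_n ⇒ h·k1=z·y_n;  k2=λ(1+4/5z)y_n ⇒ h·k2=z(1+4/5z)y_n
  y_{n+1}/y_n = 1 + z(1+4/5z) = 1 + z + 4/5z²
  R(z) = 1 + z + 4/5z².

Boundary: |R(x)|=1, x<0.
x=-0.76: |R|=0.7021
R=1: x+4/5x²=0 ⇒ x=−5/4=-1.2500; min R=1−1/(4·4/5)=0.6875>−1
Confirm numerically:
  x=-0.830: |R|=0.72112 <1
  x=-0.770: |R|=0.70432 <1
  x=-0.759: |R|=0.70186 <1
  x=-1.576: |R|=1.41102 >1
  x=-1.311: |R|=1.06398 >1
Stable set (-1.2500, 0).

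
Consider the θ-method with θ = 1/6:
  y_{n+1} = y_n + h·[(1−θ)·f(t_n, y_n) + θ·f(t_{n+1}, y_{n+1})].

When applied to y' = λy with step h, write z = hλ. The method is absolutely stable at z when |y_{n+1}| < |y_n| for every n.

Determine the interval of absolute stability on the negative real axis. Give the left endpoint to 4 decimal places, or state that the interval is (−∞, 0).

Set f=λy, z=hλ:
  y_{n+1} = y_n + z·[5/6·y_n + 1/6·y_{n+1}] ⇒ (1 − 1/6z)y_{n+1} = (1 + 5/6z)y_n
  Hence R(z) = (1 + 5/6z)/(1 − 1/6z).

Solve |R(x)|<1 on ℝ⁻.
x=-1.45: |R|=0.1678
R=−1: 1+5/6x = −1+1/6x ⇒ -2/3x=2 ⇒ x=2/(-2/3)=-3.0000
Confirm numerically:
  x=-2.513: |R|=0.77117 <1
  x=-2.333: |R|=0.67983 <1
  x=-2.308: |R|=0.66683 <1
  x=-1.975: |R|=0.48589 <1
  x=-3.105: |R|=1.04613 >1
  x=-3.086: |R|=1.03786 >1
  x=-3.052: |R|=1.02298 >1
Interval (-3.0000, 0).

z∈(-3.0000,0).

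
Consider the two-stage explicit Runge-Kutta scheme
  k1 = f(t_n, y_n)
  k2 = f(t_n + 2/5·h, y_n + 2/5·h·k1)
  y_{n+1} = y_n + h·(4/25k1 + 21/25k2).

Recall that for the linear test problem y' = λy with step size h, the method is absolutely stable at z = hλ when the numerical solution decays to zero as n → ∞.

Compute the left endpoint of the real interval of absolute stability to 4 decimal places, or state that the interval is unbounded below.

z* = -2.9762.

Set f=λy, z=hλ:
  k1=λy_n ⇒ h·k1=z·y_n;  k2=λ(1+2/5z)y_n ⇒ h·k2=z(1+2/5z)y_n
  y_{n+1}/y_n = 1 + 4/25z + 21/25z(1+2/5z) = 1 + z + 42/125z²
  Hence R(z) = 1 + z + 42/125z².

Find x<0 with |R(x)|<1.
x=-0.56: |R|=0.5454
R=1: x+42/125x²=0 ⇒ x=−125/42=-2.9762; min R=1−1/(4·42/125)=0.2560>−1
Confirm numerically:
  x=-2.622: |R|=0.68796 <1
  x=-1.901: |R|=0.31324 <1
  x=-1.726: |R|=0.27497 <1
  x=-3.286: |R|=1.34206 >1
  x=-3.167: |R|=1.20304 >1
  x=-3.053: |R|=1.07879 >1
So |R|<1 on (-2.9762, 0).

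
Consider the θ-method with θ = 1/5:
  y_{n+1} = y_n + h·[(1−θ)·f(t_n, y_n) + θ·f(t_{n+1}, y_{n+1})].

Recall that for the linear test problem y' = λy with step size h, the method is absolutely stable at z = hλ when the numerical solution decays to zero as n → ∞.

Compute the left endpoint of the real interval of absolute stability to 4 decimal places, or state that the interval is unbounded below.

left endpoint -3.3333.

Set f=λy, z=hλ:
  y_{n+1} = y_n + z·[4/5·y_n + 1/5·y_{n+1}] ⇒ (1 − 1/5z)y_{n+1} = (1 + 4/5z)y_n
  Hence R(z) = (1 + 4/5z)/(1 − 1/5z).

Need |R(x)|<1, x<0.
x=-0.99: |R|=0.1736
R=−1: 1+4/5x = −1+1/5x ⇒ -3/5x=2 ⇒ x=2/(-3/5)=-3.3333
Confirm numerically:
  x=-2.844: |R|=0.81285 <1
  x=-2.668: |R|=0.73970 <1
  x=-2.580: |R|=0.70185 <1
  x=-1.576: |R|=0.19830 <1
  x=-3.516: |R|=1.06435 >1
  x=-3.420: |R|=1.03088 >1
Stable set (-3.3333, 0).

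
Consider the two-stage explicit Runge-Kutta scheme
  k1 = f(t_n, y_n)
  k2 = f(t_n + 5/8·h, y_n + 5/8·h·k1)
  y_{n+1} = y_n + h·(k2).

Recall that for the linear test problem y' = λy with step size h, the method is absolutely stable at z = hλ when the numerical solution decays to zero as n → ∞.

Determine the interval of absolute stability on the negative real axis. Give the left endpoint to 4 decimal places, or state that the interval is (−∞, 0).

On y'=λy, z=hλ:
  k1=λy_n ⇒ h·k1=z·y_n;  k2=λ(1+5/8z)y_n ⇒ h·k2=z(1+5/8z)y_n
  y_{n+1}/y_n = 1 + z(1+5/8z) = 1 + z + 5/8z²
  R(z) = 1 + z + 5/8z².

Need |R(x)|<1, x<0.
x=-0.94: |R|=0.6122
R=1: x+5/8x²=0 ⇒ x=−8/5=-1.6000; min R=1−1/(4·5/8)=0.6000>−1
Confirm numerically:
  x=-1.570: |R|=0.97056 <1
  x=-1.357: |R|=0.79391 <1
  x=-1.170: |R|=0.68556 <1
  x=-0.954: |R|=0.61482 <1
  x=-2.170: |R|=1.77306 >1
Stable set (-1.6000, 0).

(-1.6000, 0).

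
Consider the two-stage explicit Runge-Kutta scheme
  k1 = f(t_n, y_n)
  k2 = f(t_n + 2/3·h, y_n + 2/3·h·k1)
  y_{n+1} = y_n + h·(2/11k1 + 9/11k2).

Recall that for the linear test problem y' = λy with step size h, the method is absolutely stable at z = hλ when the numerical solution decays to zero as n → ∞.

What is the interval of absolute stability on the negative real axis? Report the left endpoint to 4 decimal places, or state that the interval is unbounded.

(-1.8333, 0).

With y'=λy (z=hλ):
  k1=λy_n ⇒ h·k1=z·y_n;  k2=λ(1+2/3z)y_n ⇒ h·k2=z(1+2/3z)y_n
  y_{n+1}/y_n = 1 + 2/11z + 9/11z(1+2/3z) = 1 + z + 6/11z²
  Hence R(z) = 1 + z + 6/11z².

Boundary: |R(x)|=1, x<0.
x=-1.5: |R|=0.7273
R=1: x+6/11x²=0 ⇒ x=−11/6=-1.8333; min R=1−1/(4·6/11)=0.5417>−1
Confirm numerically:
  x=-1.641: |R|=0.82784 <1
  x=-1.141: |R|=0.56912 <1
  x=-0.946: |R|=0.54214 <1
  x=-2.225: |R|=1.47534 >1
  x=-2.037: |R|=1.22629 >1
  x=-1.868: |R|=1.03532 >1
So |R|<1 on (-1.8333, 0).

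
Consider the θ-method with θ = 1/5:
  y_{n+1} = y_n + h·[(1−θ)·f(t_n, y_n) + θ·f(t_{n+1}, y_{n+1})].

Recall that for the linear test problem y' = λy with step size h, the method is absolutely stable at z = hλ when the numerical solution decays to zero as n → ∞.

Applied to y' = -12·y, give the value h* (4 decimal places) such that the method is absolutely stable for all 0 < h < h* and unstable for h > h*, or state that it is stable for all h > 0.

Set f=λy, z=hλ:
  y_{n+1} = y_n + z·[4/5·y_n + 1/5·y_{n+1}] ⇒ (1 − 1/5z)y_{n+1} = (1 + 4/5z)y_n
  R(z) = (1 + 4/5z)/(1 − 1/5z).

Solve |R(x)|<1 on ℝ⁻.
x=-1.17: |R|=0.0519
R=−1: 1+4/5x = −1+1/5x ⇒ -3/5x=2 ⇒ x=2/(-3/5)=-3.3333
Confirm numerically:
  x=-3.168: |R|=0.93928 <1
  x=-3.082: |R|=0.90671 <1
  x=-1.899: |R|=0.37629 <1
  x=-3.763: |R|=1.14710 >1
  x=-3.371: |R|=1.01350 >1
Interval (-3.3333, 0).

(-3.3333,0); λ=-12 ⇒ h* = (10/3)/12 = 0.2778.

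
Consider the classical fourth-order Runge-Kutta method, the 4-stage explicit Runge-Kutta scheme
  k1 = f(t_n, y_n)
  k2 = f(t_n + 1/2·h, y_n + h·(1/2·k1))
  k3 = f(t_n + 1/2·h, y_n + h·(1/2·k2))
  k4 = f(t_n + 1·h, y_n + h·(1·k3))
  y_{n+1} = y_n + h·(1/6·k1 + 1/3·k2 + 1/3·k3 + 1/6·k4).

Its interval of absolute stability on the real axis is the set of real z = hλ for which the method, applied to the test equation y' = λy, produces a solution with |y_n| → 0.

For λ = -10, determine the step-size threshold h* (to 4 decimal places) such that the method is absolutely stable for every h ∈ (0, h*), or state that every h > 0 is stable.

On y'=λy, z=hλ:
  order 4, 4-stage ⇒ R(z)=1+z+z^2/2+z^3/6+z^4/24
  (e.g. R(-1.79)=0.28392, |R|=0.28392)

Solve |R(x)|<1 on ℝ⁻.
x=-1.79: |R|=0.2839
|R(-2.8)|=1.0224 |R(-1.59)|=0.2704 |R(-1.16)|=0.3281
Bisect:
  x_lo=-3.3642 |R|=2.2860  x_hi=-0.3279 |R|=0.7205
  mid=-1.84602 |R|=0.29328 →hi
  mid=-2.60510 |R|=0.76061 →hi
  mid=-2.98463 |R|=1.34456 →lo
  mid=-2.79487 |R|=1.01453 →lo
  mid=-2.69998 |R|=0.87881 →hi
  mid=-2.74742 |R|=0.94439 →hi
  mid=-2.77114 |R|=0.97888 →hi
  mid=-2.78300 |R|=0.99655 →hi
  mid=-2.78894 |R|=1.00550 →lo
  ...
  [-2.78541,-2.78523] ⇒ x*=-2.7853
Interval (-2.7853, 0).

(-2.7853,0); λ=-10 ⇒ h* = 0.2785.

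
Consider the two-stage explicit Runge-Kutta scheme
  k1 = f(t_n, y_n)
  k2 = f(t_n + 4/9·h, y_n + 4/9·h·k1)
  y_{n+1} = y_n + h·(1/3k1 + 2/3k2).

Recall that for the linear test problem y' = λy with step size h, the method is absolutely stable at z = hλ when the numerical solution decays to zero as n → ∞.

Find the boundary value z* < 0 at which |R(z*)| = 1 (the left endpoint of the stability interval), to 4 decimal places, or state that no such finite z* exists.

z* = -3.3750.

On y'=λy, z=hλ:
  k1=λy_n ⇒ h·k1=z·y_n;  k2=λ(1+4/9z)y_n ⇒ h·k2=z(1+4/9z)y_n
  y_{n+1}/y_n = 1 + 1/3z + 2/3z(1+4/9z) = 1 + z + 8/27z²
  ⇒ R(z) = 1 + z + 8/27z².

Need |R(x)|<1, x<0.
x=-0.85: |R|=0.3641
R=1: x+8/27x²=0 ⇒ x=−27/8=-3.3750; min R=1−1/(4·8/27)=0.1562>−1
Confirm numerically:
  x=-2.913: |R|=0.60124 <1
  x=-1.617: |R|=0.15772 <1
  x=-1.493: |R|=0.16746 <1
  x=-3.606: |R|=1.24681 >1
  x=-3.444: |R|=1.07041 >1
So |R|<1 on (-3.3750, 0).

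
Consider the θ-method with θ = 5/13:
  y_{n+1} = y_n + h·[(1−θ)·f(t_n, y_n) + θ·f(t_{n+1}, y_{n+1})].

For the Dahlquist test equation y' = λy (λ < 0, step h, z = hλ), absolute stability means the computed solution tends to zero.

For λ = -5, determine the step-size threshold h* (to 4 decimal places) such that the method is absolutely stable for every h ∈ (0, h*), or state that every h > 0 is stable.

(-8.6667,0); λ=-5 ⇒ h* = (26/3)/5 = 1.7333.

On y'=λy, z=hλ:
  y_{n+1} = y_n + z·[8/13·y_n + 5/13·y_{n+1}] ⇒ (1 − 5/13z)y_{n+1} = (1 + 8/13z)y_n
  R(z) = (1 + 8/13z)/(1 − 5/13z).

Need |R(x)|<1, x<0.
x=-1.01: |R|=0.2726
R=−1: 1+8/13x = −1+5/13x ⇒ -3/13x=2 ⇒ x=2/(-3/13)=-8.6667
Confirm numerically:
  x=-8.204: |R|=0.97431 <1
  x=-7.861: |R|=0.95379 <1
  x=-6.624: |R|=0.86713 <1
  x=-5.170: |R|=0.72999 <1
  x=-9.179: |R|=1.02610 >1
  x=-8.938: |R|=1.01411 >1
Interval (-8.6667, 0).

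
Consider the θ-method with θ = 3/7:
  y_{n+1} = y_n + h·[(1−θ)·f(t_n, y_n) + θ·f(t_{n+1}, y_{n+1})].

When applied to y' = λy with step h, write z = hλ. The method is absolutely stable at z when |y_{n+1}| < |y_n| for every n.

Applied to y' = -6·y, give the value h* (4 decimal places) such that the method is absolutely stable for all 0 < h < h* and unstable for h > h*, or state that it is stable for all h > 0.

(-14.0000,0); λ=-6 ⇒ h* = (14)/6 = 2.3333.

With y'=λy (z=hλ):
  y_{n+1} = y_n + z·[4/7·y_n + 3/7·y_{n+1}] ⇒ (1 − 3/7z)y_{n+1} = (1 + 4/7z)y_n
  ⇒ R(z) = (1 + 4/7z)/(1 − 3/7z).

Need |R(x)|<1, x<0.
x=-1.73: |R|=0.0066
R=−1: 1+4/7x = −1+3/7x ⇒ -1/7x=2 ⇒ x=2/(-1/7)=-14.0000
Confirm numerically:
  x=-10.923: |R|=0.92263 <1
  x=-9.501: |R|=0.87328 <1
  x=-8.765: |R|=0.84277 <1
  x=-14.584: |R|=1.01151 >1
  x=-14.152: |R|=1.00307 >1
  x=-14.114: |R|=1.00231 >1
Interval (-14.0000, 0).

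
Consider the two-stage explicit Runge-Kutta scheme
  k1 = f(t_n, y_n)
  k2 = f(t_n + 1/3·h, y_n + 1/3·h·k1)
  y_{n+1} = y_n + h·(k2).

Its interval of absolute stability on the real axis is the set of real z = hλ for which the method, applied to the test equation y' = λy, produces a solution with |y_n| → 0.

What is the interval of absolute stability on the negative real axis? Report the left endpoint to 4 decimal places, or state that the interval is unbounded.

z∈(-3.0000,0).

With y'=λy (z=hλ):
  k1=λy_n ⇒ h·k1=z·y_n;  k2=λ(1+1/3z)y_n ⇒ h·k2=z(1+1/3z)y_n
  y_{n+1}/y_n = 1 + z(1+1/3z) = 1 + z + 1/3z²
  so R(z) = 1 + z + 1/3z².

Boundary: |R(x)|=1, x<0.
x=-1.2: |R|=0.2800
R=1: x+1/3x²=0 ⇒ x=−3=-3.0000; min R=1−1/(4·1/3)=0.2500>−1
Confirm numerically:
  x=-2.835: |R|=0.84407 <1
  x=-2.643: |R|=0.68548 <1
  x=-2.450: |R|=0.55083 <1
  x=-1.302: |R|=0.26307 <1
  x=-3.550: |R|=1.65083 >1
  x=-3.158: |R|=1.16632 >1
  x=-3.135: |R|=1.14107 >1
Stable set (-3.0000, 0).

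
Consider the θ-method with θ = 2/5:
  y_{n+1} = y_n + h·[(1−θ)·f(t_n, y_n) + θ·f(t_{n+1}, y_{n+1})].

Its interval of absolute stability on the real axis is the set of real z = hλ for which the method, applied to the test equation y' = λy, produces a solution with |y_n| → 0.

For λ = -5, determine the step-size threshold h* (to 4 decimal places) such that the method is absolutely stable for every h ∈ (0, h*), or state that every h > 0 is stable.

With y'=λy (z=hλ):
  y_{n+1} = y_n + z·[3/5·y_n + 2/5·y_{n+1}] ⇒ (1 − 2/5z)y_{n+1} = (1 + 3/5z)y_n
  so R(z) = (1 + 3/5z)/(1 − 2/5z).

Solve |R(x)|<1 on ℝ⁻.
x=-0.97: |R|=0.3012
R=−1: 1+3/5x = −1+2/5x ⇒ -1/5x=2 ⇒ x=2/(-1/5)=-10.0000
Confirm numerically:
  x=-6.643: |R|=0.81642 <1
  x=-4.890: |R|=0.65426 <1
  x=-4.613: |R|=0.62133 <1
  x=-4.284: |R|=0.57871 <1
  x=-10.517: |R|=1.01986 >1
  x=-10.318: |R|=1.01240 >1
Interval (-10.0000, 0).

(-10.0000,0); λ=-5 ⇒ h* = (10)/5 = 2.0000.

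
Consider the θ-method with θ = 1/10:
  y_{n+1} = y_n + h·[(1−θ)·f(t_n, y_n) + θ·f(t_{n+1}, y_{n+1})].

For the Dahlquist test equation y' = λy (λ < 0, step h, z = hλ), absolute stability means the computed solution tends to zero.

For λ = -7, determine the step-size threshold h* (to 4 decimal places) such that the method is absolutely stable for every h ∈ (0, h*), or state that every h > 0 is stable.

(-2.5000,0); λ=-7 ⇒ h* = (5/2)/7 = 0.3571.

Set f=λy, z=hλ:
  y_{n+1} = y_n + z·[9/10·y_n + 1/10·y_{n+1}] ⇒ (1 − 1/10z)y_{n+1} = (1 + 9/10z)y_n
  R(z) = (1 + 9/10z)/(1 − 1/10z).

Find x<0 with |R(x)|<1.
x=-1.02: |R|=0.0744
R=−1: 1+9/10x = −1+1/10x ⇒ -4/5x=2 ⇒ x=2/(-4/5)=-2.5000
Confirm numerically:
  x=-2.389: |R|=0.92832 <1
  x=-1.404: |R|=0.23115 <1
  x=-1.218: |R|=0.08576 <1
  x=-1.160: |R|=0.03943 <1
  x=-2.660: |R|=1.10111 >1
  x=-2.643: |R|=1.09048 >1
  x=-2.527: |R|=1.01724 >1
Interval (-2.5000, 0).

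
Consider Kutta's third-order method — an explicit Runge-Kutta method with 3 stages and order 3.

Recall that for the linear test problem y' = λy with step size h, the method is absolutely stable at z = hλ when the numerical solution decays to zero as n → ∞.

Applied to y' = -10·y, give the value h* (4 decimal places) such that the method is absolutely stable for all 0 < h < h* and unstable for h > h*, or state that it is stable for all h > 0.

Test eqn y'=λy, z=hλ:
  order 3, 3-stage ⇒ R(z)=1+z+z^2/2+z^3/6
  (e.g. R(-1.69)=-0.06642, |R|=0.06642)

Solve |R(x)|<1 on ℝ⁻.
x=-1.69: |R|=0.0664
|R(-2.45)|=0.8998 |R(-1.92)|=0.2564 |R(-1.64)|=0.0304
Bisect:
  x_lo=-3.0891 |R|=2.2309  x_hi=-0.2229 |R|=0.8001
  mid=-1.65601 |R|=0.04172 →hi
  mid=-2.37257 |R|=0.78393 →hi
  mid=-2.73085 |R|=1.39632 →lo
  mid=-2.55171 |R|=1.06523 →lo
  mid=-2.46214 |R|=0.91871 →hi
  mid=-2.50693 |R|=0.99046 →hi
  mid=-2.52932 |R|=1.02746 →lo
  ...
  [-2.51287,-2.51270] ⇒ x*=-2.5127
Stable set (-2.5127, 0).

(-2.5127,0); λ=-10 ⇒ h* = 0.2513.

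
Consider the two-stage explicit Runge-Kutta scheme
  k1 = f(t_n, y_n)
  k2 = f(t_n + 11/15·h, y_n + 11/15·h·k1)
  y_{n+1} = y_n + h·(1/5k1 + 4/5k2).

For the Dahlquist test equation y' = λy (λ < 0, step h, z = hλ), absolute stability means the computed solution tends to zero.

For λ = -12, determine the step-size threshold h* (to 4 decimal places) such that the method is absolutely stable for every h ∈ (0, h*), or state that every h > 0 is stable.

Set f=λy, z=hλ:
  k1=λy_n ⇒ h·k1=z·y_n;  k2=λ(1+11/15z)y_n ⇒ h·k2=z(1+11/15z)y_n
  y_{n+1}/y_n = 1 + 1/5z + 4/5z(1+11/15z) = 1 + z + 44/75z²
  ⇒ R(z) = 1 + z + 44/75z².

Solve |R(x)|<1 on ℝ⁻.
x=-0.44: |R|=0.6736
R=1: x+44/75x²=0 ⇒ x=−75/44=-1.7045; min R=1−1/(4·44/75)=0.5739>−1
Confirm numerically:
  x=-1.038: |R|=0.59410 <1
  x=-0.888: |R|=0.57461 <1
  x=-0.744: |R|=0.58074 <1
  x=-2.072: |R|=1.44667 >1
  x=-2.024: |R|=1.37932 >1
Stable set (-1.7045, 0).

(-1.7045,0); λ=-12 ⇒ h* = (75/44)/12 = 0.1420.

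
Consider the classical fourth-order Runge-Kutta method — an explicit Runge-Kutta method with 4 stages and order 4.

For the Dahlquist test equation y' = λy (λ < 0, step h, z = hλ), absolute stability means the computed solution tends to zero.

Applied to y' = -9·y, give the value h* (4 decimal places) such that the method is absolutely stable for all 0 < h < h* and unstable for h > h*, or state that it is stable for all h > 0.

Test eqn y'=λy, z=hλ:
  order 4, 4-stage ⇒ R(z)=1+z+z^2/2+z^3/6+z^4/24
  (e.g. R(-0.31)=0.73347, |R|=0.73347)

Solve |R(x)|<1 on ℝ⁻.
x=-0.31: |R|=0.7335
|R(-2.31)|=0.4901 |R(-0.59)|=0.5549 |R(-0.53)|=0.5889
Bisect:
  x_lo=-3.2672 |R|=2.0052  x_hi=-0.0992 |R|=0.9056
  mid=-1.68319 |R|=0.27303 →hi
  mid=-2.47519 |R|=0.62465 →hi
  mid=-2.87120 |R|=1.13743 →lo
  mid=-2.67320 |R|=0.84373 →hi
  mid=-2.77220 |R|=0.98043 →hi
  mid=-2.82170 |R|=1.05629 →lo
  mid=-2.79695 |R|=1.01771 →lo
  ...
  [-2.78535,-2.78515] ⇒ x*=-2.7853
Stable set (-2.7853, 0).

(-2.7853,0); λ=-9 ⇒ h* = 0.3095.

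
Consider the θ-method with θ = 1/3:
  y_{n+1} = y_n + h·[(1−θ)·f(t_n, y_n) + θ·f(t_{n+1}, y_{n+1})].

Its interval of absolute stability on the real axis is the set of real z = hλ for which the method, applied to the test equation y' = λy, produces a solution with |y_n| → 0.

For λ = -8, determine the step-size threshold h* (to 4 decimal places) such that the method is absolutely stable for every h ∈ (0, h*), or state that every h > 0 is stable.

With y'=λy (z=hλ):
  y_{n+1} = y_n + z·[2/3·y_n + 1/3·y_{n+1}] ⇒ (1 − 1/3z)y_{n+1} = (1 + 2/3z)y_n
  Hence R(z) = (1 + 2/3z)/(1 − 1/3z).

Find x<0 with |R(x)|<1.
x=-1.32: |R|=0.0833
R=−1: 1+2/3x = −1+1/3x ⇒ -1/3x=2 ⇒ x=2/(-1/3)=-6.0000
Confirm numerically:
  x=-5.825: |R|=0.98017 <1
  x=-4.689: |R|=0.82950 <1
  x=-3.875: |R|=0.69091 <1
  x=-2.678: |R|=0.41493 <1
  x=-6.357: |R|=1.03815 >1
  x=-6.353: |R|=1.03774 >1
Interval (-6.0000, 0).

(-6.0000,0); λ=-8 ⇒ h* = (6)/8 = 0.7500.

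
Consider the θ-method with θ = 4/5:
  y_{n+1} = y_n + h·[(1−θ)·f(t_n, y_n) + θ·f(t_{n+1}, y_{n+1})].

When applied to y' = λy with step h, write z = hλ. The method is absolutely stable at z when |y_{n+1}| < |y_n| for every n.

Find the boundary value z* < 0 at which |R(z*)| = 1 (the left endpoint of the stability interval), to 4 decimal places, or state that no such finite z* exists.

unbounded; (−∞, 0).

Set f=λy, z=hλ:
  y_{n+1} = y_n + z·[1/5·y_n + 4/5·y_{n+1}] ⇒ (1 − 4/5z)y_{n+1} = (1 + 1/5z)y_n
  so R(z) = (1 + 1/5z)/(1 − 4/5z).

Solve |R(x)|<1 on ℝ⁻.
x=-1.27: |R|=0.3700
x=-2: |R|=0.2308
x=-10: |R|=0.1111
x=-100: |R|=0.2346
θ=4/5≥1/2 ⇒ |1+1/5x|<|1−4/5x| ∀x<0 ⇒ interval (−∞,0).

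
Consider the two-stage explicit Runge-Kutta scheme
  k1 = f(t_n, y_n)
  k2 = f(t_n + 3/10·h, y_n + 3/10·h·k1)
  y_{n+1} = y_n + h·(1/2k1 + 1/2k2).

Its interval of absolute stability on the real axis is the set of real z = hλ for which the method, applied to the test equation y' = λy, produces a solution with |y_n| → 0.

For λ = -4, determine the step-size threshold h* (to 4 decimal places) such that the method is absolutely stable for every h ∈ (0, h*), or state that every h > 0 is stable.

On y'=λy, z=hλ:
  k1=λy_n ⇒ h·k1=z·y_n;  k2=λ(1+3/10z)y_n ⇒ h·k2=z(1+3/10z)y_n
  y_{n+1}/y_n = 1 + 1/2z + 1/2z(1+3/10z) = 1 + z + 3/20z²
  Hence R(z) = 1 + z + 3/20z².

Need |R(x)|<1, x<0.
x=-1.13: |R|=0.0615
R=1: x+3/20x²=0 ⇒ x=−20/3=-6.6667; min R=1−1/(4·3/20)=-0.6667>−1
Confirm numerically:
  x=-5.494: |R|=0.03361 <1
  x=-5.404: |R|=0.02352 <1
  x=-4.571: |R|=0.43689 <1
  x=-3.346: |R|=0.66664 <1
  x=-7.234: |R|=1.61561 >1
  x=-7.000: |R|=1.35000 >1
Interval (-6.6667, 0).

(-6.6667,0); λ=-4 ⇒ h* = (20/3)/4 = 1.6667.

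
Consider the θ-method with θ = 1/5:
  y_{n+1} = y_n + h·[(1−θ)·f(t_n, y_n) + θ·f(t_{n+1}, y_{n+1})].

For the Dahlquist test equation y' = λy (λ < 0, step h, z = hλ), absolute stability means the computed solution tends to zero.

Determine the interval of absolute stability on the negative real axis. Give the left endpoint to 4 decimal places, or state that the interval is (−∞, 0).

z∈(-3.3333,0).

On y'=λy, z=hλ:
  y_{n+1} = y_n + z·[4/5·y_n + 1/5·y_{n+1}] ⇒ (1 − 1/5z)y_{n+1} = (1 + 4/5z)y_n
  ⇒ R(z) = (1 + 4/5z)/(1 − 1/5z).

Need |R(x)|<1, x<0.
x=-1.3: |R|=0.0317
R=−1: 1+4/5x = −1+1/5x ⇒ -3/5x=2 ⇒ x=2/(-3/5)=-3.3333
Confirm numerically:
  x=-3.080: |R|=0.90594 <1
  x=-3.058: |R|=0.89749 <1
  x=-3.003: |R|=0.87617 <1
  x=-1.472: |R|=0.13721 <1
  x=-3.491: |R|=1.05571 >1
  x=-3.400: |R|=1.02381 >1
  x=-3.377: |R|=1.01564 >1
Interval (-3.3333, 0).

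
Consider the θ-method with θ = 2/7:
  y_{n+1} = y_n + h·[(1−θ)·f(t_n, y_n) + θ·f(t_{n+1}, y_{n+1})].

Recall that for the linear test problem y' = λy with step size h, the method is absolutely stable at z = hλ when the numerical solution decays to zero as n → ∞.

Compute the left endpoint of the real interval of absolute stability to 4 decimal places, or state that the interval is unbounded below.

Test eqn y'=λy, z=hλ:
  y_{n+1} = y_n + z·[5/7·y_n + 2/7·y_{n+1}] ⇒ (1 − 2/7z)y_{n+1} = (1 + 5/7z)y_n
  R(z) = (1 + 5/7z)/(1 − 2/7z).

Need |R(x)|<1, x<0.
x=-1.75: |R|=0.1667
R=−1: 1+5/7x = −1+2/7x ⇒ -3/7x=2 ⇒ x=2/(-3/7)=-4.6667
Confirm numerically:
  x=-3.541: |R|=0.76019 <1
  x=-2.183: |R|=0.34445 <1
  x=-2.167: |R|=0.33836 <1
  x=-5.091: |R|=1.07409 >1
  x=-4.753: |R|=1.01569 >1
Stable set (-4.6667, 0).

z* = -4.6667.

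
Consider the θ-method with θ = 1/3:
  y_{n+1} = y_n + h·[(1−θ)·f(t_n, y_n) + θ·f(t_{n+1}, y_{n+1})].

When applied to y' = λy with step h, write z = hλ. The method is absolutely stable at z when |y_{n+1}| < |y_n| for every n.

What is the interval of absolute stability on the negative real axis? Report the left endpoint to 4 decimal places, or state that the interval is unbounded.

(-6.0000, 0).

Set f=λy, z=hλ:
  y_{n+1} = y_n + z·[2/3·y_n + 1/3·y_{n+1}] ⇒ (1 − 1/3z)y_{n+1} = (1 + 2/3z)y_n
  ⇒ R(z) = (1 + 2/3z)/(1 − 1/3z).

Boundary: |R(x)|=1, x<0.
x=-1.2: |R|=0.1429
R=−1: 1+2/3x = −1+1/3x ⇒ -1/3x=2 ⇒ x=2/(-1/3)=-6.0000
Confirm numerically:
  x=-5.942: |R|=0.99351 <1
  x=-5.643: |R|=0.95869 <1
  x=-4.838: |R|=0.85175 <1
  x=-2.960: |R|=0.48993 <1
  x=-6.086: |R|=1.00947 >1
  x=-6.069: |R|=1.00761 >1
Interval (-6.0000, 0).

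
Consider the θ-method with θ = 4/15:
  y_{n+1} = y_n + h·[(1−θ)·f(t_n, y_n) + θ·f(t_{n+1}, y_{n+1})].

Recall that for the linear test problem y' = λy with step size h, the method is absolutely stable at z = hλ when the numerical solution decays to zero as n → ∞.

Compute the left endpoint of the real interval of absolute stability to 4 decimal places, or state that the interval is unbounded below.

Set f=λy, z=hλ:
  y_{n+1} = y_n + z·[11/15·y_n + 4/15·y_{n+1}] ⇒ (1 − 4/15z)y_{n+1} = (1 + 11/15z)y_n
  Hence R(z) = (1 + 11/15z)/(1 − 4/15z).

Find x<0 with |R(x)|<1.
x=-1.03: |R|=0.1919
R=−1: 1+11/15x = −1+4/15x ⇒ -7/15x=2 ⇒ x=2/(-7/15)=-4.2857
Confirm numerically:
  x=-4.165: |R|=0.97331 <1
  x=-3.245: |R|=0.73964 <1
  x=-1.802: |R|=0.21713 <1
  x=-1.758: |R|=0.19690 <1
  x=-4.742: |R|=1.09403 >1
  x=-4.323: |R|=1.00808 >1
Stable set (-4.2857, 0).

z* = -4.2857.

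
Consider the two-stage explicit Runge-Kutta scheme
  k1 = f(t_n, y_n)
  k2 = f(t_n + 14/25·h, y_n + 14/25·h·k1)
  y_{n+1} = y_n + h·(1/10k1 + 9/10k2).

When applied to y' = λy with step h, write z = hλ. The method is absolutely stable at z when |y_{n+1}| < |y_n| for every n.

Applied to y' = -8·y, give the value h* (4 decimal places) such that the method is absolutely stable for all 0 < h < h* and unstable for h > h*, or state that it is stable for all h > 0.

(-1.9841,0); λ=-8 ⇒ h* = (125/63)/8 = 0.2480.

Set f=λy, z=hλ:
  k1=λy_n ⇒ h·k1=z·y_n;  k2=λ(1+14/25z)y_n ⇒ h·k2=z(1+14/25z)y_n
  y_{n+1}/y_n = 1 + 1/10z + 9/10z(1+14/25z) = 1 + z + 63/125z²
  R(z) = 1 + z + 63/125z².

Need |R(x)|<1, x<0.
x=-1.19: |R|=0.5237
R=1: x+63/125x²=0 ⇒ x=−125/63=-1.9841; min R=1−1/(4·63/125)=0.5040>−1
Confirm numerically:
  x=-1.750: |R|=0.79350 <1
  x=-1.186: |R|=0.52292 <1
  x=-0.868: |R|=0.51173 <1
  x=-0.864: |R|=0.51223 <1
  x=-2.361: |R|=1.44846 >1
  x=-2.186: |R|=1.22241 >1
Interval (-1.9841, 0).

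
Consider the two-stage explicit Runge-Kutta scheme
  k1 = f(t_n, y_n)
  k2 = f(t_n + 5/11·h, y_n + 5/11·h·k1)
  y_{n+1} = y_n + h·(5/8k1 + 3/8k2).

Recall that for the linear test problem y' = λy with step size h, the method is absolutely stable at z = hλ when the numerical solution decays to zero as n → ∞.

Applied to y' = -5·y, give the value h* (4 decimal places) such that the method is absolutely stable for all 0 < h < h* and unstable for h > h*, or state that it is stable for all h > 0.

(-5.8667,0); λ=-5 ⇒ h* = (88/15)/5 = 1.1733.

On y'=λy, z=hλ:
  k1=λy_n ⇒ h·k1=z·y_n;  k2=λ(1+5/11z)y_n ⇒ h·k2=z(1+5/11z)y_n
  y_{n+1}/y_n = 1 + 5/8z + 3/8z(1+5/11z) = 1 + z + 15/88z²
  R(z) = 1 + z + 15/88z².

Find x<0 with |R(x)|<1.
x=-0.66: |R|=0.4143
R=1: x+15/88x²=0 ⇒ x=−88/15=-5.8667; min R=1−1/(4·15/88)=-0.4667>−1
Confirm numerically:
  x=-5.580: |R|=0.72734 <1
  x=-4.381: |R|=0.10944 <1
  x=-3.173: |R|=0.45688 <1
  x=-6.333: |R|=1.50340 >1
  x=-6.283: |R|=1.44588 >1
  x=-6.106: |R|=1.24910 >1
So |R|<1 on (-5.8667, 0).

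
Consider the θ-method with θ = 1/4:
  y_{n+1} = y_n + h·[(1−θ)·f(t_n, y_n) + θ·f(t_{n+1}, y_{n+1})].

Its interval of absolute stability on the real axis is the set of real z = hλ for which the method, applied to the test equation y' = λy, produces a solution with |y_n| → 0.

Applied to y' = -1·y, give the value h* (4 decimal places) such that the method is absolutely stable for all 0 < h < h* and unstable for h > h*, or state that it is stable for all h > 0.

Test eqn y'=λy, z=hλ:
  y_{n+1} = y_n + z·[3/4·y_n + 1/4·y_{n+1}] ⇒ (1 − 1/4z)y_{n+1} = (1 + 3/4z)y_n
  ⇒ R(z) = (1 + 3/4z)/(1 − 1/4z).

Boundary: |R(x)|=1, x<0.
x=-0.87: |R|=0.2854
R=−1: 1+3/4x = −1+1/4x ⇒ -1/2x=2 ⇒ x=2/(-1/2)=-4.0000
Confirm numerically:
  x=-3.881: |R|=0.96980 <1
  x=-3.433: |R|=0.84744 <1
  x=-3.331: |R|=0.81749 <1
  x=-2.721: |R|=0.61940 <1
  x=-4.354: |R|=1.08475 >1
  x=-4.077: |R|=1.01907 >1
So |R|<1 on (-4.0000, 0).

(-4.0000,0); λ=-1 ⇒ h* = (4)/1 = 4.0000.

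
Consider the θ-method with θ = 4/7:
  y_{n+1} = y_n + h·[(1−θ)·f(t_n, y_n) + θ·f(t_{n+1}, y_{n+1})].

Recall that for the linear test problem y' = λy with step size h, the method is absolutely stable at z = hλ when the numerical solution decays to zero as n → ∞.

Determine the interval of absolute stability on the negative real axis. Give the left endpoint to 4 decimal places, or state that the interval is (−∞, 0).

interval (−∞, 0).

On y'=λy, z=hλ:
  y_{n+1} = y_n + z·[3/7·y_n + 4/7·y_{n+1}] ⇒ (1 − 4/7z)y_{n+1} = (1 + 3/7z)y_n
  so R(z) = (1 + 3/7z)/(1 − 4/7z).

Find x<0 with |R(x)|<1.
x=-0.92: |R|=0.3970
x=-2: |R|=0.0667
x=-10: |R|=0.4894
x=-100: |R|=0.7199
θ=4/7≥1/2 ⇒ |1+3/7x|<|1−4/7x| ∀x<0 ⇒ unbounded interval.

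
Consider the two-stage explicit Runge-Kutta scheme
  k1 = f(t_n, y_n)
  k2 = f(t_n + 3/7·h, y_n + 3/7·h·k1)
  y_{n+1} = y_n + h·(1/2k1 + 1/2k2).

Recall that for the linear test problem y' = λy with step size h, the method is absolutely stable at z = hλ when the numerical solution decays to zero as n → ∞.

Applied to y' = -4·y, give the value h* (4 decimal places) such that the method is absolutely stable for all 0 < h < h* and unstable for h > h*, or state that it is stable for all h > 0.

(-4.6667,0); λ=-4 ⇒ h* = (14/3)/4 = 1.1667.

With y'=λy (z=hλ):
  k1=λy_n ⇒ h·k1=z·y_n;  k2=λ(1+3/7z)y_n ⇒ h·k2=z(1+3/7z)y_n
  y_{n+1}/y_n = 1 + 1/2z + 1/2z(1+3/7z) = 1 + z + 3/14z²
  R(z) = 1 + z + 3/14z².

Solve |R(x)|<1 on ℝ⁻.
x=-0.68: |R|=0.4191
R=1: x+3/14x²=0 ⇒ x=−14/3=-4.6667; min R=1−1/(4·3/14)=-0.1667>−1
Confirm numerically:
  x=-4.322: |R|=0.68079 <1
  x=-4.045: |R|=0.46115 <1
  x=-3.537: |R|=0.14379 <1
  x=-2.499: |R|=0.16079 <1
  x=-4.768: |R|=1.10353 >1
  x=-4.713: |R|=1.04679 >1
  x=-4.712: |R|=1.04577 >1
So |R|<1 on (-4.6667, 0).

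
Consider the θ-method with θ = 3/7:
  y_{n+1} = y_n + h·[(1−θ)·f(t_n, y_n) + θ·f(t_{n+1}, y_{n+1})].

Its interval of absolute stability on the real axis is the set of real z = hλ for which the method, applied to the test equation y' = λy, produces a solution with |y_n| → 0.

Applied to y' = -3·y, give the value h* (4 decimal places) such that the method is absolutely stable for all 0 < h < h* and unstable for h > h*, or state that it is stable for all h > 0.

With y'=λy (z=hλ):
  y_{n+1} = y_n + z·[4/7·y_n + 3/7·y_{n+1}] ⇒ (1 − 3/7z)y_{n+1} = (1 + 4/7z)y_n
  ⇒ R(z) = (1 + 4/7z)/(1 − 3/7z).

Need |R(x)|<1, x<0.
x=-1.77: |R|=0.0065
R=−1: 1+4/7x = −1+3/7x ⇒ -1/7x=2 ⇒ x=2/(-1/7)=-14.0000
Confirm numerically:
  x=-11.263: |R|=0.93290 <1
  x=-7.810: |R|=0.79658 <1
  x=-7.343: |R|=0.77068 <1
  x=-14.545: |R|=1.01076 >1
  x=-14.264: |R|=1.00530 >1
  x=-14.164: |R|=1.00331 >1
Stable set (-14.0000, 0).

(-14.0000,0); λ=-3 ⇒ h* = (14)/3 = 4.6667.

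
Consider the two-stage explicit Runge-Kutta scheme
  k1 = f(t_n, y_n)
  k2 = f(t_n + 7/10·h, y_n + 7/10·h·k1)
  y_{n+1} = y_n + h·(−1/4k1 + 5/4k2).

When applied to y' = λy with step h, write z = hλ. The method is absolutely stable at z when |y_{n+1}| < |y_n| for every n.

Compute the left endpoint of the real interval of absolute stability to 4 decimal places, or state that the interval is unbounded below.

z* = -1.1429.

Test eqn y'=λy, z=hλ:
  k1=λy_n ⇒ h·k1=z·y_n;  k2=λ(1+7/10z)y_n ⇒ h·k2=z(1+7/10z)y_n
  y_{n+1}/y_n = 1 − 1/4z + 5/4z(1+7/10z) = 1 + z + 7/8z²
  R(z) = 1 + z + 7/8z².

Boundary: |R(x)|=1, x<0.
x=-1.57: |R|=1.5868
R=1: x+7/8x²=0 ⇒ x=−8/7=-1.1429; min R=1−1/(4·7/8)=0.7143>−1
Confirm numerically:
  x=-1.099: |R|=0.95783 <1
  x=-0.923: |R|=0.82244 <1
  x=-0.804: |R|=0.76161 <1
  x=-1.679: |R|=1.78766 >1
  x=-1.553: |R|=1.55733 >1
  x=-1.174: |R|=1.03199 >1
Stable set (-1.1429, 0).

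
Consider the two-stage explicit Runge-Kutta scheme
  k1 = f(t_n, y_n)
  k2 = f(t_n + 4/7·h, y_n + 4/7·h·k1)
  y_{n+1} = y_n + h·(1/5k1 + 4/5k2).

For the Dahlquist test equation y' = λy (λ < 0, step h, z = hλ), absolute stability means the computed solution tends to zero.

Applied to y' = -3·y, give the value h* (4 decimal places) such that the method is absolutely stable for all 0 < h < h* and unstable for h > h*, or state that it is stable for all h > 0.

On y'=λy, z=hλ:
  k1=λy_n ⇒ h·k1=z·y_n;  k2=λ(1+4/7z)y_n ⇒ h·k2=z(1+4/7z)y_n
  y_{n+1}/y_n = 1 + 1/5z + 4/5z(1+4/7z) = 1 + z + 16/35z²
  ⇒ R(z) = 1 + z + 16/35z².

Need |R(x)|<1, x<0.
x=-1.64: |R|=0.5895
R=1: x+16/35x²=0 ⇒ x=−35/16=-2.1875; min R=1−1/(4·16/35)=0.4531>−1
Confirm numerically:
  x=-1.810: |R|=0.68765 <1
  x=-1.470: |R|=0.51784 <1
  x=-1.366: |R|=0.48701 <1
  x=-1.365: |R|=0.48676 <1
  x=-2.697: |R|=1.62817 >1
  x=-2.680: |R|=1.60338 >1
  x=-2.302: |R|=1.12049 >1
Stable set (-2.1875, 0).

(-2.1875,0); λ=-3 ⇒ h* = (35/16)/3 = 0.7292.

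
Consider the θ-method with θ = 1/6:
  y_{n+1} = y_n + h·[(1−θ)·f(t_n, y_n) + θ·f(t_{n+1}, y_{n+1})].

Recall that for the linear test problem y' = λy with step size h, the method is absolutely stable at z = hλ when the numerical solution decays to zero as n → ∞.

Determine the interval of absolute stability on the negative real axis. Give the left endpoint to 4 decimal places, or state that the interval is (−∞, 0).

(-3.0000, 0).

On y'=λy, z=hλ:
  y_{n+1} = y_n + z·[5/6·y_n + 1/6·y_{n+1}] ⇒ (1 − 1/6z)y_{n+1} = (1 + 5/6z)y_n
  Hence R(z) = (1 + 5/6z)/(1 − 1/6z).

Solve |R(x)|<1 on ℝ⁻.
x=-0.88: |R|=0.2326
R=−1: 1+5/6x = −1+1/6x ⇒ -2/3x=2 ⇒ x=2/(-2/3)=-3.0000
Confirm numerically:
  x=-2.895: |R|=0.95278 <1
  x=-2.576: |R|=0.80224 <1
  x=-2.107: |R|=0.55939 <1
  x=-3.318: |R|=1.13651 >1
  x=-3.265: |R|=1.11441 >1
So |R|<1 on (-3.0000, 0).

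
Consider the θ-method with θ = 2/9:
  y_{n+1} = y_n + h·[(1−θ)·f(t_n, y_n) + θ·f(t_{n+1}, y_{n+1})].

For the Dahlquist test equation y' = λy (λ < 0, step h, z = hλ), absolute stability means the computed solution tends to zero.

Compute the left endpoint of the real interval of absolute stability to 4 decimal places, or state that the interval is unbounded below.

z* = -3.6000.

Set f=λy, z=hλ:
  y_{n+1} = y_n + z·[7/9·y_n + 2/9·y_{n+1}] ⇒ (1 − 2/9z)y_{n+1} = (1 + 7/9z)y_n
  Hence R(z) = (1 + 7/9z)/(1 − 2/9z).

Find x<0 with |R(x)|<1.
x=-1.47: |R|=0.1080
R=−1: 1+7/9x = −1+2/9x ⇒ -5/9x=2 ⇒ x=2/(-5/9)=-3.6000
Confirm numerically:
  x=-3.183: |R|=0.86431 <1
  x=-2.346: |R|=0.54207 <1
  x=-1.978: |R|=0.37404 <1
  x=-1.884: |R|=0.32801 <1
  x=-4.131: |R|=1.15381 >1
  x=-3.735: |R|=1.04098 >1
So |R|<1 on (-3.6000, 0).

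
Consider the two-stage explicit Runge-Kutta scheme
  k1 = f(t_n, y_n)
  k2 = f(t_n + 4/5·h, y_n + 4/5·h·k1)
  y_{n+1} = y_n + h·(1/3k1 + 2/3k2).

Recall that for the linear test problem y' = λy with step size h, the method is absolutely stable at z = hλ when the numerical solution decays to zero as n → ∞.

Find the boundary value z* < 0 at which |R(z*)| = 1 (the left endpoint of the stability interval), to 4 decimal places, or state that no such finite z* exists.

On y'=λy, z=hλ:
  k1=λy_n ⇒ h·k1=z·y_n;  k2=λ(1+4/5z)y_n ⇒ h·k2=z(1+4/5z)y_n
  y_{n+1}/y_n = 1 + 1/3z + 2/3z(1+4/5z) = 1 + z + 8/15z²
  R(z) = 1 + z + 8/15z².

Boundary: |R(x)|=1, x<0.
x=-1.54: |R|=0.7249
R=1: x+8/15x²=0 ⇒ x=−15/8=-1.8750; min R=1−1/(4·8/15)=0.5312>−1
Confirm numerically:
  x=-1.281: |R|=0.59418 <1
  x=-1.242: |R|=0.58070 <1
  x=-0.942: |R|=0.53126 <1
  x=-2.308: |R|=1.53299 >1
  x=-2.080: |R|=1.22741 >1
  x=-2.005: |R|=1.13901 >1
Interval (-1.8750, 0).

z* = -1.8750.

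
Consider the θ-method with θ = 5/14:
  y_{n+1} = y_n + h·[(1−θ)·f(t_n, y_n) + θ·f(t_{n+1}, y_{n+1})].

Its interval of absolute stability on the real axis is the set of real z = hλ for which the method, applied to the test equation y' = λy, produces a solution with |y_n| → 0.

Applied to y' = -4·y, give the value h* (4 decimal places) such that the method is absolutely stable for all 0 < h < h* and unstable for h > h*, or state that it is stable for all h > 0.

(-7.0000,0); λ=-4 ⇒ h* = (7)/4 = 1.7500.

With y'=λy (z=hλ):
  y_{n+1} = y_n + z·[9/14·y_n + 5/14·y_{n+1}] ⇒ (1 − 5/14z)y_{n+1} = (1 + 9/14z)y_n
  R(z) = (1 + 9/14z)/(1 − 5/14z).

Need |R(x)|<1, x<0.
x=-0.51: |R|=0.5686
R=−1: 1+9/14x = −1+5/14x ⇒ -2/7x=2 ⇒ x=2/(-2/7)=-7.0000
Confirm numerically:
  x=-6.609: |R|=0.96676 <1
  x=-4.021: |R|=0.65061 <1
  x=-3.738: |R|=0.60086 <1
  x=-3.520: |R|=0.55949 <1
  x=-7.467: |R|=1.03639 >1
  x=-7.379: |R|=1.02979 >1
Interval (-7.0000, 0).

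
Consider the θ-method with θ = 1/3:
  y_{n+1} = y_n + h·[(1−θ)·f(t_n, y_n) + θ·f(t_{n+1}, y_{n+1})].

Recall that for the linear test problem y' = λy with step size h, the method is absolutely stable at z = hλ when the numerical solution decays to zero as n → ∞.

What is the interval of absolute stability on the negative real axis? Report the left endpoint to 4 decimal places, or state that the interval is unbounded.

With y'=λy (z=hλ):
  y_{n+1} = y_n + z·[2/3·y_n + 1/3·y_{n+1}] ⇒ (1 − 1/3z)y_{n+1} = (1 + 2/3z)y_n
  so R(z) = (1 + 2/3z)/(1 − 1/3z).

Boundary: |R(x)|=1, x<0.
x=-0.69: |R|=0.4390
R=−1: 1+2/3x = −1+1/3x ⇒ -1/3x=2 ⇒ x=2/(-1/3)=-6.0000
Confirm numerically:
  x=-5.087: |R|=0.88710 <1
  x=-4.564: |R|=0.81015 <1
  x=-3.569: |R|=0.62993 <1
  x=-2.698: |R|=0.42050 <1
  x=-6.469: |R|=1.04953 >1
  x=-6.401: |R|=1.04266 >1
  x=-6.051: |R|=1.00563 >1
Stable set (-6.0000, 0).

(-6.0000, 0).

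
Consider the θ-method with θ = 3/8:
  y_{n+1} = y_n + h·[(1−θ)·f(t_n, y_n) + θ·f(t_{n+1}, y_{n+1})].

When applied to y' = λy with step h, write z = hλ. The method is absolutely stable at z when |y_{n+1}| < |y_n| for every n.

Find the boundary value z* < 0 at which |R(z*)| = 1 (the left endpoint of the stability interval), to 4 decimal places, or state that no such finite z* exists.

left endpoint -8.0000.

Test eqn y'=λy, z=hλ:
  y_{n+1} = y_n + z·[5/8·y_n + 3/8·y_{n+1}] ⇒ (1 − 3/8z)y_{n+1} = (1 + 5/8z)y_n
  R(z) = (1 + 5/8z)/(1 − 3/8z).

Boundary: |R(x)|=1, x<0.
x=-0.83: |R|=0.3670
R=−1: 1+5/8x = −1+3/8x ⇒ -1/4x=2 ⇒ x=2/(-1/4)=-8.0000
Confirm numerically:
  x=-5.761: |R|=0.82288 <1
  x=-4.366: |R|=0.65551 <1
  x=-3.267: |R|=0.46823 <1
  x=-8.441: |R|=1.02647 >1
  x=-8.270: |R|=1.01646 >1
Interval (-8.0000, 0).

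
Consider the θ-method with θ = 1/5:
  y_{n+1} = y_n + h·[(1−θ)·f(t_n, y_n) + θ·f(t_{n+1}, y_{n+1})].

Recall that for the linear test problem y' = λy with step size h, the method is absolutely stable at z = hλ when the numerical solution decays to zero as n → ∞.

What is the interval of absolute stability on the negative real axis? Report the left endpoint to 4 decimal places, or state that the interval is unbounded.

Test eqn y'=λy, z=hλ:
  y_{n+1} = y_n + z·[4/5·y_n + 1/5·y_{n+1}] ⇒ (1 − 1/5z)y_{n+1} = (1 + 4/5z)y_n
  ⇒ R(z) = (1 + 4/5z)/(1 − 1/5z).

Boundary: |R(x)|=1, x<0.
x=-0.86: |R|=0.2662
R=−1: 1+4/5x = −1+1/5x ⇒ -3/5x=2 ⇒ x=2/(-3/5)=-3.3333
Confirm numerically:
  x=-2.953: |R|=0.85653 <1
  x=-2.566: |R|=0.69574 <1
  x=-1.542: |R|=0.17854 <1
  x=-1.430: |R|=0.11198 <1
  x=-3.495: |R|=1.05709 >1
  x=-3.435: |R|=1.03616 >1
Stable set (-3.3333, 0).

(-3.3333, 0).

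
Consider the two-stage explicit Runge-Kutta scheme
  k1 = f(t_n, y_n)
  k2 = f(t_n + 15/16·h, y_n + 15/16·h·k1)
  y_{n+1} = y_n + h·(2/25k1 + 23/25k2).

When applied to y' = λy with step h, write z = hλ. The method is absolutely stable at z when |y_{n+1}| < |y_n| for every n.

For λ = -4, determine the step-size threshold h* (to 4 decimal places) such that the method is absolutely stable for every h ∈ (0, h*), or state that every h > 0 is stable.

Set f=λy, z=hλ:
  k1=λy_n ⇒ h·k1=z·y_n;  k2=λ(1+15/16z)y_n ⇒ h·k2=z(1+15/16z)y_n
  y_{n+1}/y_n = 1 + 2/25z + 23/25z(1+15/16z) = 1 + z + 69/80z²
  R(z) = 1 + z + 69/80z².

Solve |R(x)|<1 on ℝ⁻.
x=-1.74: |R|=1.8713
R=1: x+69/80x²=0 ⇒ x=−80/69=-1.1594; min R=1−1/(4·69/80)=0.7101>−1
Confirm numerically:
  x=-1.083: |R|=0.92862 <1
  x=-1.028: |R|=0.88348 <1
  x=-0.851: |R|=0.77362 <1
  x=-0.474: |R|=0.71978 <1
  x=-1.695: |R|=1.78298 >1
  x=-1.677: |R|=1.74863 >1
Stable set (-1.1594, 0).

(-1.1594,0); λ=-4 ⇒ h* = (80/69)/4 = 0.2899.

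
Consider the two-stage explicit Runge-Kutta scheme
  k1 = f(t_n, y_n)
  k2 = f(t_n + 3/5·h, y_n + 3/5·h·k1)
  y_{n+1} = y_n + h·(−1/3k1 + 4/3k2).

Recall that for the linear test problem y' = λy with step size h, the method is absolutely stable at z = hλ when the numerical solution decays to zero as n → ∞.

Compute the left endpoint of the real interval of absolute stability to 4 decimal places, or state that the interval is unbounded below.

On y'=λy, z=hλ:
  k1=λy_n ⇒ h·k1=z·y_n;  k2=λ(1+3/5z)y_n ⇒ h·k2=z(1+3/5z)y_n
  y_{n+1}/y_n = 1 − 1/3z + 4/3z(1+3/5z) = 1 + z + 4/5z²
  ⇒ R(z) = 1 + z + 4/5z².

Solve |R(x)|<1 on ℝ⁻.
x=-1: |R|=0.8000
R=1: x+4/5x²=0 ⇒ x=−5/4=-1.2500; min R=1−1/(4·4/5)=0.6875>−1
Confirm numerically:
  x=-1.202: |R|=0.95384 <1
  x=-0.989: |R|=0.79350 <1
  x=-0.563: |R|=0.69058 <1
  x=-0.557: |R|=0.69120 <1
  x=-1.633: |R|=1.50035 >1
  x=-1.300: |R|=1.05200 >1
So |R|<1 on (-1.2500, 0).

left endpoint -1.2500.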